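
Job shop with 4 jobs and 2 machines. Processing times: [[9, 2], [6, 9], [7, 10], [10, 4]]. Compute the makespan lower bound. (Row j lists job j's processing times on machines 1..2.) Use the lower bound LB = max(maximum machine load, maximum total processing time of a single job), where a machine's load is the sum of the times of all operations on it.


Machine loads:
  Machine 1: 9 + 6 + 7 + 10 = 32
  Machine 2: 2 + 9 + 10 + 4 = 25
Max machine load = 32
Job totals:
  Job 1: 11
  Job 2: 15
  Job 3: 17
  Job 4: 14
Max job total = 17
Lower bound = max(32, 17) = 32

32


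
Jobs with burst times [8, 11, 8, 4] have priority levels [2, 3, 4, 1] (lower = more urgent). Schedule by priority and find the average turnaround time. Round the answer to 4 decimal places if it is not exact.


Sort by priority (ascending = highest first):
Order: [(1, 4), (2, 8), (3, 11), (4, 8)]
Completion times:
  Priority 1, burst=4, C=4
  Priority 2, burst=8, C=12
  Priority 3, burst=11, C=23
  Priority 4, burst=8, C=31
Average turnaround = 70/4 = 17.5

17.5


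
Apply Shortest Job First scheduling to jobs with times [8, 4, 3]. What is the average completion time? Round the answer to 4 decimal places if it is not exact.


SJF order (ascending): [3, 4, 8]
Completion times:
  Job 1: burst=3, C=3
  Job 2: burst=4, C=7
  Job 3: burst=8, C=15
Average completion = 25/3 = 8.3333

8.3333


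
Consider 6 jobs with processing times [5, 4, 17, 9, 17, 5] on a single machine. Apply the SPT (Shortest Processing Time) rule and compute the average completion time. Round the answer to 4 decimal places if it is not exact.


Sort jobs by processing time (SPT order): [4, 5, 5, 9, 17, 17]
Compute completion times sequentially:
  Job 1: processing = 4, completes at 4
  Job 2: processing = 5, completes at 9
  Job 3: processing = 5, completes at 14
  Job 4: processing = 9, completes at 23
  Job 5: processing = 17, completes at 40
  Job 6: processing = 17, completes at 57
Sum of completion times = 147
Average completion time = 147/6 = 24.5

24.5


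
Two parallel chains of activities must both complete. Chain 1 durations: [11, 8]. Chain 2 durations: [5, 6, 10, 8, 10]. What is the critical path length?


Path A total = 11 + 8 = 19
Path B total = 5 + 6 + 10 + 8 + 10 = 39
Critical path = longest path = max(19, 39) = 39

39


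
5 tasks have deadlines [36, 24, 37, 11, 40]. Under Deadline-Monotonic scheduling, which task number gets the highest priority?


Sort tasks by relative deadline (ascending):
  Task 4: deadline = 11
  Task 2: deadline = 24
  Task 1: deadline = 36
  Task 3: deadline = 37
  Task 5: deadline = 40
Priority order (highest first): [4, 2, 1, 3, 5]
Highest priority task = 4

4


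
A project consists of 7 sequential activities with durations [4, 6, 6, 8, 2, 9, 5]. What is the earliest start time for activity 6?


Activity 6 starts after activities 1 through 5 complete.
Predecessor durations: [4, 6, 6, 8, 2]
ES = 4 + 6 + 6 + 8 + 2 = 26

26


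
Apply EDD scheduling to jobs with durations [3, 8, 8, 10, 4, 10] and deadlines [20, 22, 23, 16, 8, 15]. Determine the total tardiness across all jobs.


Sort by due date (EDD order): [(4, 8), (10, 15), (10, 16), (3, 20), (8, 22), (8, 23)]
Compute completion times and tardiness:
  Job 1: p=4, d=8, C=4, tardiness=max(0,4-8)=0
  Job 2: p=10, d=15, C=14, tardiness=max(0,14-15)=0
  Job 3: p=10, d=16, C=24, tardiness=max(0,24-16)=8
  Job 4: p=3, d=20, C=27, tardiness=max(0,27-20)=7
  Job 5: p=8, d=22, C=35, tardiness=max(0,35-22)=13
  Job 6: p=8, d=23, C=43, tardiness=max(0,43-23)=20
Total tardiness = 48

48


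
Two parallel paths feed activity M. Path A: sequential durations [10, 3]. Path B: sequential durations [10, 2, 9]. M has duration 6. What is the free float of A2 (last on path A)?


ES(A2) = sum of predecessors on chain A = 10
EF(A2) = ES + duration = 10 + 3 = 13
Successor of A2 is M. ES(M) = max(sum(A), sum(B)) = max(13, 21) = 21
Free float = ES(successor) - EF(current) = 21 - 13 = 8

8


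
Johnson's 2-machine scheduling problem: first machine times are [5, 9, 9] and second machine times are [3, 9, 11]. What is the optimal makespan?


Apply Johnson's rule:
  Group 1 (a <= b): [(2, 9, 9), (3, 9, 11)]
  Group 2 (a > b): [(1, 5, 3)]
Optimal job order: [2, 3, 1]
Schedule:
  Job 2: M1 done at 9, M2 done at 18
  Job 3: M1 done at 18, M2 done at 29
  Job 1: M1 done at 23, M2 done at 32
Makespan = 32

32


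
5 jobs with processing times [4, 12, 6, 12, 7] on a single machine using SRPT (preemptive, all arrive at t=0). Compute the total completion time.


Since all jobs arrive at t=0, SRPT equals SPT ordering.
SPT order: [4, 6, 7, 12, 12]
Completion times:
  Job 1: p=4, C=4
  Job 2: p=6, C=10
  Job 3: p=7, C=17
  Job 4: p=12, C=29
  Job 5: p=12, C=41
Total completion time = 4 + 10 + 17 + 29 + 41 = 101

101


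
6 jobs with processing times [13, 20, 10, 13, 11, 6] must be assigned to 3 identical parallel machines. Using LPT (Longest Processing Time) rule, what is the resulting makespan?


Sort jobs in decreasing order (LPT): [20, 13, 13, 11, 10, 6]
Assign each job to the least loaded machine:
  Machine 1: jobs [20, 6], load = 26
  Machine 2: jobs [13, 11], load = 24
  Machine 3: jobs [13, 10], load = 23
Makespan = max load = 26

26


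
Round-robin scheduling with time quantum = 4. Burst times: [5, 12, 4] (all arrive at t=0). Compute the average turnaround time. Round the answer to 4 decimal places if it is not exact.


Time quantum = 4
Execution trace:
  J1 runs 4 units, time = 4
  J2 runs 4 units, time = 8
  J3 runs 4 units, time = 12
  J1 runs 1 units, time = 13
  J2 runs 4 units, time = 17
  J2 runs 4 units, time = 21
Finish times: [13, 21, 12]
Average turnaround = 46/3 = 15.3333

15.3333


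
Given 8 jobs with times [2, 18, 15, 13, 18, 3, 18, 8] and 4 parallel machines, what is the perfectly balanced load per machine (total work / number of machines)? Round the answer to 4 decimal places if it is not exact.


Total processing time = 2 + 18 + 15 + 13 + 18 + 3 + 18 + 8 = 95
Number of machines = 4
Ideal balanced load = 95 / 4 = 23.75

23.75


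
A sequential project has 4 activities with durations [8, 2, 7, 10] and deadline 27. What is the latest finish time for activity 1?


LF(activity 1) = deadline - sum of successor durations
Successors: activities 2 through 4 with durations [2, 7, 10]
Sum of successor durations = 19
LF = 27 - 19 = 8

8


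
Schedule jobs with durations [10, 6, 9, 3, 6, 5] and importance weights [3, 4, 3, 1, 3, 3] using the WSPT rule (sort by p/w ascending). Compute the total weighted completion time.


Compute p/w ratios and sort ascending (WSPT): [(6, 4), (5, 3), (6, 3), (9, 3), (3, 1), (10, 3)]
Compute weighted completion times:
  Job (p=6,w=4): C=6, w*C=4*6=24
  Job (p=5,w=3): C=11, w*C=3*11=33
  Job (p=6,w=3): C=17, w*C=3*17=51
  Job (p=9,w=3): C=26, w*C=3*26=78
  Job (p=3,w=1): C=29, w*C=1*29=29
  Job (p=10,w=3): C=39, w*C=3*39=117
Total weighted completion time = 332

332


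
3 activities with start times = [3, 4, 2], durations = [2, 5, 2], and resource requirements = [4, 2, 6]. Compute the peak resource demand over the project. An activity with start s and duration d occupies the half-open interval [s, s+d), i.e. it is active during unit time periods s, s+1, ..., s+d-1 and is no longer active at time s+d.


Each activity i is active on [start_i, start_i + duration_i).
Compute total resource usage per time slot:
  t=0: active resources = [], total = 0
  t=1: active resources = [], total = 0
  t=2: active resources = [6], total = 6
  t=3: active resources = [4, 6], total = 10
  t=4: active resources = [4, 2], total = 6
  t=5: active resources = [2], total = 2
  t=6: active resources = [2], total = 2
  t=7: active resources = [2], total = 2
  t=8: active resources = [2], total = 2
Peak resource demand = 10

10


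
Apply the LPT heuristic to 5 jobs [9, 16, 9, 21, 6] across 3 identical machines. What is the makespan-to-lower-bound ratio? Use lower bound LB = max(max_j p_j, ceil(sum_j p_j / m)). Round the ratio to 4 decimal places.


LPT order: [21, 16, 9, 9, 6]
Machine loads after assignment: [21, 22, 18]
LPT makespan = 22
Lower bound = max(max_job, ceil(total/3)) = max(21, 21) = 21
Ratio = 22 / 21 = 1.0476

1.0476


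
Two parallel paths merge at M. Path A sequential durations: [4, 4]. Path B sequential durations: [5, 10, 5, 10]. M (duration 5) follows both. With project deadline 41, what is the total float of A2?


Forward pass: ES(A2) = sum of predecessors on chain A = 4
EF = ES + duration = 4 + 4 = 8
Backward pass: LF(M) = deadline = 41; LS(M) = 41 - 5 = 36
LF(A2) = LS(M) - sum(successors on chain A) = 36 - 0 = 36
LS = LF - duration = 36 - 4 = 32
Total float = LS - ES = 32 - 4 = 28

28


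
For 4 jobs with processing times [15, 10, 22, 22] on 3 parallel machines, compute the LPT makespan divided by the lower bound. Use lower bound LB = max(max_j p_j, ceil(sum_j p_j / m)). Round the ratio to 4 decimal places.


LPT order: [22, 22, 15, 10]
Machine loads after assignment: [22, 22, 25]
LPT makespan = 25
Lower bound = max(max_job, ceil(total/3)) = max(22, 23) = 23
Ratio = 25 / 23 = 1.087

1.087


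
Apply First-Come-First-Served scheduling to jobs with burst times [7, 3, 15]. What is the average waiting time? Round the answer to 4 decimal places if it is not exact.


FCFS order (as given): [7, 3, 15]
Waiting times:
  Job 1: wait = 0
  Job 2: wait = 7
  Job 3: wait = 10
Sum of waiting times = 17
Average waiting time = 17/3 = 5.6667

5.6667


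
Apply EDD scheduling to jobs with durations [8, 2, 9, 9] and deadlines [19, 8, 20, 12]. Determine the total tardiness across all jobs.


Sort by due date (EDD order): [(2, 8), (9, 12), (8, 19), (9, 20)]
Compute completion times and tardiness:
  Job 1: p=2, d=8, C=2, tardiness=max(0,2-8)=0
  Job 2: p=9, d=12, C=11, tardiness=max(0,11-12)=0
  Job 3: p=8, d=19, C=19, tardiness=max(0,19-19)=0
  Job 4: p=9, d=20, C=28, tardiness=max(0,28-20)=8
Total tardiness = 8

8


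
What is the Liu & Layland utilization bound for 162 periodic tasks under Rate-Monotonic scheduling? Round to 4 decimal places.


Compute 2^(1/162) = 1.0042878529
Subtract 1: 1.0042878529 - 1 = 0.0042878529
Multiply by n: 162 * 0.0042878529 = 0.6946321698
Round to 4 dp: 0.6946

0.6946


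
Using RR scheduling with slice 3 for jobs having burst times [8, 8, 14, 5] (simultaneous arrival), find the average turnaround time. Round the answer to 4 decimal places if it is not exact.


Time quantum = 3
Execution trace:
  J1 runs 3 units, time = 3
  J2 runs 3 units, time = 6
  J3 runs 3 units, time = 9
  J4 runs 3 units, time = 12
  J1 runs 3 units, time = 15
  J2 runs 3 units, time = 18
  J3 runs 3 units, time = 21
  J4 runs 2 units, time = 23
  J1 runs 2 units, time = 25
  J2 runs 2 units, time = 27
  J3 runs 3 units, time = 30
  J3 runs 3 units, time = 33
  J3 runs 2 units, time = 35
Finish times: [25, 27, 35, 23]
Average turnaround = 110/4 = 27.5

27.5


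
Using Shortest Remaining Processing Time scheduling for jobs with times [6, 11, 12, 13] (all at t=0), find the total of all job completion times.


Since all jobs arrive at t=0, SRPT equals SPT ordering.
SPT order: [6, 11, 12, 13]
Completion times:
  Job 1: p=6, C=6
  Job 2: p=11, C=17
  Job 3: p=12, C=29
  Job 4: p=13, C=42
Total completion time = 6 + 17 + 29 + 42 = 94

94


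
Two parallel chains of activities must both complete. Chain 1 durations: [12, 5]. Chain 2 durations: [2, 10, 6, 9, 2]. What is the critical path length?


Path A total = 12 + 5 = 17
Path B total = 2 + 10 + 6 + 9 + 2 = 29
Critical path = longest path = max(17, 29) = 29

29


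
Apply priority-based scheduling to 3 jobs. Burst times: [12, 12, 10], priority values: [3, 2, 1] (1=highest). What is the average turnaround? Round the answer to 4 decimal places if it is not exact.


Sort by priority (ascending = highest first):
Order: [(1, 10), (2, 12), (3, 12)]
Completion times:
  Priority 1, burst=10, C=10
  Priority 2, burst=12, C=22
  Priority 3, burst=12, C=34
Average turnaround = 66/3 = 22.0

22.0


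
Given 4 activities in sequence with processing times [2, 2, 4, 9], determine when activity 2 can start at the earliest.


Activity 2 starts after activities 1 through 1 complete.
Predecessor durations: [2]
ES = 2 = 2

2


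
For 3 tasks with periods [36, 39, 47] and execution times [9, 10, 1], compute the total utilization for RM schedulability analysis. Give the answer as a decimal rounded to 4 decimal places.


Compute individual utilizations (exact fractions):
  Task 1: C/T = 9/36 = 1/4 (approx. 0.25)
  Task 2: C/T = 10/39 (approx. 0.2564)
  Task 3: C/T = 1/47 (approx. 0.0213)
Total utilization U = 1/4 + 10/39 + 1/47 = 3869/7332
Rounded to 4 decimal places: U = 0.5277
RM (Liu & Layland) bound for 3 tasks = 0.779763; compare with U = 3869/7332 (approx. 0.527687)
U <= bound, so schedulable by RM sufficient condition.

0.5277


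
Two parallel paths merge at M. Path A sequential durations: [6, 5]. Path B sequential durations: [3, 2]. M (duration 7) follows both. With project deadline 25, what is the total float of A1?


Forward pass: ES(A1) = sum of predecessors on chain A = 0
EF = ES + duration = 0 + 6 = 6
Backward pass: LF(M) = deadline = 25; LS(M) = 25 - 7 = 18
LF(A1) = LS(M) - sum(successors on chain A) = 18 - 5 = 13
LS = LF - duration = 13 - 6 = 7
Total float = LS - ES = 7 - 0 = 7

7


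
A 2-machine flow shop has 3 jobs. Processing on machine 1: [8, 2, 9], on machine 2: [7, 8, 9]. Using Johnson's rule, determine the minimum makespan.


Apply Johnson's rule:
  Group 1 (a <= b): [(2, 2, 8), (3, 9, 9)]
  Group 2 (a > b): [(1, 8, 7)]
Optimal job order: [2, 3, 1]
Schedule:
  Job 2: M1 done at 2, M2 done at 10
  Job 3: M1 done at 11, M2 done at 20
  Job 1: M1 done at 19, M2 done at 27
Makespan = 27

27


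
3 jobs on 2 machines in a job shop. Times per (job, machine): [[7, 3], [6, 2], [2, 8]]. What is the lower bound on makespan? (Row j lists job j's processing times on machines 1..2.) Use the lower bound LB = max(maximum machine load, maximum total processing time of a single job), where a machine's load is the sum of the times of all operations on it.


Machine loads:
  Machine 1: 7 + 6 + 2 = 15
  Machine 2: 3 + 2 + 8 = 13
Max machine load = 15
Job totals:
  Job 1: 10
  Job 2: 8
  Job 3: 10
Max job total = 10
Lower bound = max(15, 10) = 15

15


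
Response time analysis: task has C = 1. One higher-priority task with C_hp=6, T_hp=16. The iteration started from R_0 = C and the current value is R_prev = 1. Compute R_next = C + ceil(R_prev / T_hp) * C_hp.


R_next = C + ceil(R_prev / T_hp) * C_hp
ceil(1 / 16) = ceil(0.0625) = 1
Interference = 1 * 6 = 6
R_next = 1 + 6 = 7

7


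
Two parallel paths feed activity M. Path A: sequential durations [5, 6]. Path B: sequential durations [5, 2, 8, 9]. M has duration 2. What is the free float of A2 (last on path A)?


ES(A2) = sum of predecessors on chain A = 5
EF(A2) = ES + duration = 5 + 6 = 11
Successor of A2 is M. ES(M) = max(sum(A), sum(B)) = max(11, 24) = 24
Free float = ES(successor) - EF(current) = 24 - 11 = 13

13


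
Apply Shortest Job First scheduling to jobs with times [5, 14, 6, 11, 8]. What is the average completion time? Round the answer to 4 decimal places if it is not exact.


SJF order (ascending): [5, 6, 8, 11, 14]
Completion times:
  Job 1: burst=5, C=5
  Job 2: burst=6, C=11
  Job 3: burst=8, C=19
  Job 4: burst=11, C=30
  Job 5: burst=14, C=44
Average completion = 109/5 = 21.8

21.8


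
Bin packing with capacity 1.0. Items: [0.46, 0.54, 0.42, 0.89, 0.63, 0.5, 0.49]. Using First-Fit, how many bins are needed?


Place items sequentially using First-Fit:
  Item 0.46 -> new Bin 1
  Item 0.54 -> Bin 1 (now 1.0)
  Item 0.42 -> new Bin 2
  Item 0.89 -> new Bin 3
  Item 0.63 -> new Bin 4
  Item 0.5 -> Bin 2 (now 0.92)
  Item 0.49 -> new Bin 5
Total bins used = 5

5


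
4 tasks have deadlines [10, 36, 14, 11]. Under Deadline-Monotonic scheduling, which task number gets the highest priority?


Sort tasks by relative deadline (ascending):
  Task 1: deadline = 10
  Task 4: deadline = 11
  Task 3: deadline = 14
  Task 2: deadline = 36
Priority order (highest first): [1, 4, 3, 2]
Highest priority task = 1

1


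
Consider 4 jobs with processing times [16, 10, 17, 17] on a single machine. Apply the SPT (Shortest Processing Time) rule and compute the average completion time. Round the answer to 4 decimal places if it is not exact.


Sort jobs by processing time (SPT order): [10, 16, 17, 17]
Compute completion times sequentially:
  Job 1: processing = 10, completes at 10
  Job 2: processing = 16, completes at 26
  Job 3: processing = 17, completes at 43
  Job 4: processing = 17, completes at 60
Sum of completion times = 139
Average completion time = 139/4 = 34.75

34.75


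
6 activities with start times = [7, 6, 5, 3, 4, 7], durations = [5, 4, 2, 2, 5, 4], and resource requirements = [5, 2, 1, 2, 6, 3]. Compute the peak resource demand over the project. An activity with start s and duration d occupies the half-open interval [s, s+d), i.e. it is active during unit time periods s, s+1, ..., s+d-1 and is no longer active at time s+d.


Each activity i is active on [start_i, start_i + duration_i).
Compute total resource usage per time slot:
  t=0: active resources = [], total = 0
  t=1: active resources = [], total = 0
  t=2: active resources = [], total = 0
  t=3: active resources = [2], total = 2
  t=4: active resources = [2, 6], total = 8
  t=5: active resources = [1, 6], total = 7
  t=6: active resources = [2, 1, 6], total = 9
  t=7: active resources = [5, 2, 6, 3], total = 16
  t=8: active resources = [5, 2, 6, 3], total = 16
  t=9: active resources = [5, 2, 3], total = 10
  t=10: active resources = [5, 3], total = 8
  t=11: active resources = [5], total = 5
Peak resource demand = 16

16


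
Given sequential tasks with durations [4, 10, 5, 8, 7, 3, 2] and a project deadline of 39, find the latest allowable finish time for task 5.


LF(activity 5) = deadline - sum of successor durations
Successors: activities 6 through 7 with durations [3, 2]
Sum of successor durations = 5
LF = 39 - 5 = 34

34


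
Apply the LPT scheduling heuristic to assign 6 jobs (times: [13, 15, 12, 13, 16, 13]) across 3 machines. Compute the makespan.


Sort jobs in decreasing order (LPT): [16, 15, 13, 13, 13, 12]
Assign each job to the least loaded machine:
  Machine 1: jobs [16, 12], load = 28
  Machine 2: jobs [15, 13], load = 28
  Machine 3: jobs [13, 13], load = 26
Makespan = max load = 28

28


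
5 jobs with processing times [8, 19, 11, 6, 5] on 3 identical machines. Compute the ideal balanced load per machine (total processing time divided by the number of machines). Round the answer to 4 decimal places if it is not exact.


Total processing time = 8 + 19 + 11 + 6 + 5 = 49
Number of machines = 3
Ideal balanced load = 49 / 3 = 16.3333

16.3333


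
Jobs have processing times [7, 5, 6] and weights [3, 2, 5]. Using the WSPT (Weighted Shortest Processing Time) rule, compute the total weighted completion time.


Compute p/w ratios and sort ascending (WSPT): [(6, 5), (7, 3), (5, 2)]
Compute weighted completion times:
  Job (p=6,w=5): C=6, w*C=5*6=30
  Job (p=7,w=3): C=13, w*C=3*13=39
  Job (p=5,w=2): C=18, w*C=2*18=36
Total weighted completion time = 105

105


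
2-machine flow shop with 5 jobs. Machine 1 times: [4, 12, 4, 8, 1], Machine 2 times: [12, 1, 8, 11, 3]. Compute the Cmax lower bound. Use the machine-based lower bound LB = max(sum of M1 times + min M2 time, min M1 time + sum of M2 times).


LB1 = sum(M1 times) + min(M2 times) = 29 + 1 = 30
LB2 = min(M1 times) + sum(M2 times) = 1 + 35 = 36
Lower bound = max(LB1, LB2) = max(30, 36) = 36

36


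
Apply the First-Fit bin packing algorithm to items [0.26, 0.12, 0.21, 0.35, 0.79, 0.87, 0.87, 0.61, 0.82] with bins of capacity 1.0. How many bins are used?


Place items sequentially using First-Fit:
  Item 0.26 -> new Bin 1
  Item 0.12 -> Bin 1 (now 0.38)
  Item 0.21 -> Bin 1 (now 0.59)
  Item 0.35 -> Bin 1 (now 0.94)
  Item 0.79 -> new Bin 2
  Item 0.87 -> new Bin 3
  Item 0.87 -> new Bin 4
  Item 0.61 -> new Bin 5
  Item 0.82 -> new Bin 6
Total bins used = 6

6


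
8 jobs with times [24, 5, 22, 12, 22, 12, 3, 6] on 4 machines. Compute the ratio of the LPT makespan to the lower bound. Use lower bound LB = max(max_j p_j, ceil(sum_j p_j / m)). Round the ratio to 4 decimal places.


LPT order: [24, 22, 22, 12, 12, 6, 5, 3]
Machine loads after assignment: [27, 28, 27, 24]
LPT makespan = 28
Lower bound = max(max_job, ceil(total/4)) = max(24, 27) = 27
Ratio = 28 / 27 = 1.037

1.037


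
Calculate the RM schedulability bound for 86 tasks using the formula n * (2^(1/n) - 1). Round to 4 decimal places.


Compute 2^(1/86) = 1.0080924190
Subtract 1: 1.0080924190 - 1 = 0.0080924190
Multiply by n: 86 * 0.0080924190 = 0.6959480340
Round to 4 dp: 0.6959

0.6959


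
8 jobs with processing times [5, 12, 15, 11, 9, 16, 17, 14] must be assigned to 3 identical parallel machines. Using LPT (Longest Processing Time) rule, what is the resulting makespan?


Sort jobs in decreasing order (LPT): [17, 16, 15, 14, 12, 11, 9, 5]
Assign each job to the least loaded machine:
  Machine 1: jobs [17, 11, 9], load = 37
  Machine 2: jobs [16, 12, 5], load = 33
  Machine 3: jobs [15, 14], load = 29
Makespan = max load = 37

37


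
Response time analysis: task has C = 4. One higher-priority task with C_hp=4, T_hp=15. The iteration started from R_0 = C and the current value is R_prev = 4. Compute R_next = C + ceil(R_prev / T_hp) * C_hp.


R_next = C + ceil(R_prev / T_hp) * C_hp
ceil(4 / 15) = ceil(0.2667) = 1
Interference = 1 * 4 = 4
R_next = 4 + 4 = 8

8


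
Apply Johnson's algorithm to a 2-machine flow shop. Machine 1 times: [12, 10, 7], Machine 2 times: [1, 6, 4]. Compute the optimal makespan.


Apply Johnson's rule:
  Group 1 (a <= b): []
  Group 2 (a > b): [(2, 10, 6), (3, 7, 4), (1, 12, 1)]
Optimal job order: [2, 3, 1]
Schedule:
  Job 2: M1 done at 10, M2 done at 16
  Job 3: M1 done at 17, M2 done at 21
  Job 1: M1 done at 29, M2 done at 30
Makespan = 30

30


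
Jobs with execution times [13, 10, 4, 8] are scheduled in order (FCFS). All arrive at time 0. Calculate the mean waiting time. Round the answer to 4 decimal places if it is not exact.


FCFS order (as given): [13, 10, 4, 8]
Waiting times:
  Job 1: wait = 0
  Job 2: wait = 13
  Job 3: wait = 23
  Job 4: wait = 27
Sum of waiting times = 63
Average waiting time = 63/4 = 15.75

15.75


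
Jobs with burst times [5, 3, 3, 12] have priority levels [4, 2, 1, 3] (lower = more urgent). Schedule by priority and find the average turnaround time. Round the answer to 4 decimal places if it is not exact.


Sort by priority (ascending = highest first):
Order: [(1, 3), (2, 3), (3, 12), (4, 5)]
Completion times:
  Priority 1, burst=3, C=3
  Priority 2, burst=3, C=6
  Priority 3, burst=12, C=18
  Priority 4, burst=5, C=23
Average turnaround = 50/4 = 12.5

12.5


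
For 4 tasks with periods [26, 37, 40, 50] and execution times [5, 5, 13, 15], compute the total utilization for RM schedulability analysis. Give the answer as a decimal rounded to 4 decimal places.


Compute individual utilizations (exact fractions):
  Task 1: C/T = 5/26 (approx. 0.1923)
  Task 2: C/T = 5/37 (approx. 0.1351)
  Task 3: C/T = 13/40 (approx. 0.325)
  Task 4: C/T = 15/50 = 3/10 (approx. 0.3)
Total utilization U = 5/26 + 5/37 + 13/40 + 3/10 = 3665/3848
Rounded to 4 decimal places: U = 0.9524
RM (Liu & Layland) bound for 4 tasks = 0.756828; compare with U = 3665/3848 (approx. 0.952443)
bound < U <= 1, so the RM sufficient condition is not met (inconclusive; an exact test such as response-time analysis is needed).

0.9524


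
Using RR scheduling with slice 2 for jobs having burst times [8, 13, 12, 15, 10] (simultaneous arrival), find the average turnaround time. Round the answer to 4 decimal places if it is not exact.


Time quantum = 2
Execution trace:
  J1 runs 2 units, time = 2
  J2 runs 2 units, time = 4
  J3 runs 2 units, time = 6
  J4 runs 2 units, time = 8
  J5 runs 2 units, time = 10
  J1 runs 2 units, time = 12
  J2 runs 2 units, time = 14
  J3 runs 2 units, time = 16
  J4 runs 2 units, time = 18
  J5 runs 2 units, time = 20
  J1 runs 2 units, time = 22
  J2 runs 2 units, time = 24
  J3 runs 2 units, time = 26
  J4 runs 2 units, time = 28
  J5 runs 2 units, time = 30
  J1 runs 2 units, time = 32
  J2 runs 2 units, time = 34
  J3 runs 2 units, time = 36
  J4 runs 2 units, time = 38
  J5 runs 2 units, time = 40
  J2 runs 2 units, time = 42
  J3 runs 2 units, time = 44
  J4 runs 2 units, time = 46
  J5 runs 2 units, time = 48
  J2 runs 2 units, time = 50
  J3 runs 2 units, time = 52
  J4 runs 2 units, time = 54
  J2 runs 1 units, time = 55
  J4 runs 2 units, time = 57
  J4 runs 1 units, time = 58
Finish times: [32, 55, 52, 58, 48]
Average turnaround = 245/5 = 49.0

49.0


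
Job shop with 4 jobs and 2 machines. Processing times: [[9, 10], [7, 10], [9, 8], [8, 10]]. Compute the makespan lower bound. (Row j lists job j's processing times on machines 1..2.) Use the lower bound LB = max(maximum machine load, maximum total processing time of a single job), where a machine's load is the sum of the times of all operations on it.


Machine loads:
  Machine 1: 9 + 7 + 9 + 8 = 33
  Machine 2: 10 + 10 + 8 + 10 = 38
Max machine load = 38
Job totals:
  Job 1: 19
  Job 2: 17
  Job 3: 17
  Job 4: 18
Max job total = 19
Lower bound = max(38, 19) = 38

38


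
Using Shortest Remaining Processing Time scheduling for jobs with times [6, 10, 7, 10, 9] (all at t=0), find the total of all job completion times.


Since all jobs arrive at t=0, SRPT equals SPT ordering.
SPT order: [6, 7, 9, 10, 10]
Completion times:
  Job 1: p=6, C=6
  Job 2: p=7, C=13
  Job 3: p=9, C=22
  Job 4: p=10, C=32
  Job 5: p=10, C=42
Total completion time = 6 + 13 + 22 + 32 + 42 = 115

115


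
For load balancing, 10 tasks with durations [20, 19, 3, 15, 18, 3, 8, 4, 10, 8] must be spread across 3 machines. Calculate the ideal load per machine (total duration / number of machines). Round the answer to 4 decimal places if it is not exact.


Total processing time = 20 + 19 + 3 + 15 + 18 + 3 + 8 + 4 + 10 + 8 = 108
Number of machines = 3
Ideal balanced load = 108 / 3 = 36.0

36.0


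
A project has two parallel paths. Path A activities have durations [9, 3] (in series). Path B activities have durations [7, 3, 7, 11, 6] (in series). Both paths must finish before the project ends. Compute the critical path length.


Path A total = 9 + 3 = 12
Path B total = 7 + 3 + 7 + 11 + 6 = 34
Critical path = longest path = max(12, 34) = 34

34


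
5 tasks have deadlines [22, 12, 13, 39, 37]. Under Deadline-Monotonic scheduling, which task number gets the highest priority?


Sort tasks by relative deadline (ascending):
  Task 2: deadline = 12
  Task 3: deadline = 13
  Task 1: deadline = 22
  Task 5: deadline = 37
  Task 4: deadline = 39
Priority order (highest first): [2, 3, 1, 5, 4]
Highest priority task = 2

2


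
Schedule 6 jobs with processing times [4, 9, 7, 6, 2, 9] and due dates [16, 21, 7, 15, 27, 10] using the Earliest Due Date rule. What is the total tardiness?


Sort by due date (EDD order): [(7, 7), (9, 10), (6, 15), (4, 16), (9, 21), (2, 27)]
Compute completion times and tardiness:
  Job 1: p=7, d=7, C=7, tardiness=max(0,7-7)=0
  Job 2: p=9, d=10, C=16, tardiness=max(0,16-10)=6
  Job 3: p=6, d=15, C=22, tardiness=max(0,22-15)=7
  Job 4: p=4, d=16, C=26, tardiness=max(0,26-16)=10
  Job 5: p=9, d=21, C=35, tardiness=max(0,35-21)=14
  Job 6: p=2, d=27, C=37, tardiness=max(0,37-27)=10
Total tardiness = 47

47


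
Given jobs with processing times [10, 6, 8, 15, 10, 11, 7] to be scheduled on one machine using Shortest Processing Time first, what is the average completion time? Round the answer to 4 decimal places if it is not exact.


Sort jobs by processing time (SPT order): [6, 7, 8, 10, 10, 11, 15]
Compute completion times sequentially:
  Job 1: processing = 6, completes at 6
  Job 2: processing = 7, completes at 13
  Job 3: processing = 8, completes at 21
  Job 4: processing = 10, completes at 31
  Job 5: processing = 10, completes at 41
  Job 6: processing = 11, completes at 52
  Job 7: processing = 15, completes at 67
Sum of completion times = 231
Average completion time = 231/7 = 33.0

33.0


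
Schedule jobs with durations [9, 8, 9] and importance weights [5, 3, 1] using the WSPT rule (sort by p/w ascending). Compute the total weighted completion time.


Compute p/w ratios and sort ascending (WSPT): [(9, 5), (8, 3), (9, 1)]
Compute weighted completion times:
  Job (p=9,w=5): C=9, w*C=5*9=45
  Job (p=8,w=3): C=17, w*C=3*17=51
  Job (p=9,w=1): C=26, w*C=1*26=26
Total weighted completion time = 122

122


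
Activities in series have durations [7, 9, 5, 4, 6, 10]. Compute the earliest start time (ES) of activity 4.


Activity 4 starts after activities 1 through 3 complete.
Predecessor durations: [7, 9, 5]
ES = 7 + 9 + 5 = 21

21


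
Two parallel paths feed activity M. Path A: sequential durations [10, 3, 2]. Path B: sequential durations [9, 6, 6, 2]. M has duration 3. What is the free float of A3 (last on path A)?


ES(A3) = sum of predecessors on chain A = 13
EF(A3) = ES + duration = 13 + 2 = 15
Successor of A3 is M. ES(M) = max(sum(A), sum(B)) = max(15, 23) = 23
Free float = ES(successor) - EF(current) = 23 - 15 = 8

8


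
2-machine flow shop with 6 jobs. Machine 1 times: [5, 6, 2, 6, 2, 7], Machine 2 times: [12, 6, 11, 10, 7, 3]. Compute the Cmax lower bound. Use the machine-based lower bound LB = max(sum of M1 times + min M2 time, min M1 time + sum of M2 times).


LB1 = sum(M1 times) + min(M2 times) = 28 + 3 = 31
LB2 = min(M1 times) + sum(M2 times) = 2 + 49 = 51
Lower bound = max(LB1, LB2) = max(31, 51) = 51

51


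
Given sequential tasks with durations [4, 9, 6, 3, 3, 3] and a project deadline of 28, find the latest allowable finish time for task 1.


LF(activity 1) = deadline - sum of successor durations
Successors: activities 2 through 6 with durations [9, 6, 3, 3, 3]
Sum of successor durations = 24
LF = 28 - 24 = 4

4


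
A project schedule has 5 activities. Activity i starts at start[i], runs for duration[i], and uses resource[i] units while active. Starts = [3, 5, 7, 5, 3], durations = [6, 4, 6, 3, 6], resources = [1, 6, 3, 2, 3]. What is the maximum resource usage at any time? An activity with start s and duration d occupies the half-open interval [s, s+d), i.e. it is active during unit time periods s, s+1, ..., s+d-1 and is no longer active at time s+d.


Each activity i is active on [start_i, start_i + duration_i).
Compute total resource usage per time slot:
  t=0: active resources = [], total = 0
  t=1: active resources = [], total = 0
  t=2: active resources = [], total = 0
  t=3: active resources = [1, 3], total = 4
  t=4: active resources = [1, 3], total = 4
  t=5: active resources = [1, 6, 2, 3], total = 12
  t=6: active resources = [1, 6, 2, 3], total = 12
  t=7: active resources = [1, 6, 3, 2, 3], total = 15
  t=8: active resources = [1, 6, 3, 3], total = 13
  t=9: active resources = [3], total = 3
  t=10: active resources = [3], total = 3
  t=11: active resources = [3], total = 3
  t=12: active resources = [3], total = 3
Peak resource demand = 15

15


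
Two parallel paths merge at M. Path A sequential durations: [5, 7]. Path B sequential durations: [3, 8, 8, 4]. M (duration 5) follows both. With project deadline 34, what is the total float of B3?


Forward pass: ES(B3) = sum of predecessors on chain B = 11
EF = ES + duration = 11 + 8 = 19
Backward pass: LF(M) = deadline = 34; LS(M) = 34 - 5 = 29
LF(B3) = LS(M) - sum(successors on chain B) = 29 - 4 = 25
LS = LF - duration = 25 - 8 = 17
Total float = LS - ES = 17 - 11 = 6

6


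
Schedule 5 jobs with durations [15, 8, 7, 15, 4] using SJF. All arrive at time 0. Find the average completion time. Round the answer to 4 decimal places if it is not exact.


SJF order (ascending): [4, 7, 8, 15, 15]
Completion times:
  Job 1: burst=4, C=4
  Job 2: burst=7, C=11
  Job 3: burst=8, C=19
  Job 4: burst=15, C=34
  Job 5: burst=15, C=49
Average completion = 117/5 = 23.4

23.4


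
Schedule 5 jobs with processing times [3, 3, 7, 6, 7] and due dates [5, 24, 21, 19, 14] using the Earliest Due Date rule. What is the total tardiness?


Sort by due date (EDD order): [(3, 5), (7, 14), (6, 19), (7, 21), (3, 24)]
Compute completion times and tardiness:
  Job 1: p=3, d=5, C=3, tardiness=max(0,3-5)=0
  Job 2: p=7, d=14, C=10, tardiness=max(0,10-14)=0
  Job 3: p=6, d=19, C=16, tardiness=max(0,16-19)=0
  Job 4: p=7, d=21, C=23, tardiness=max(0,23-21)=2
  Job 5: p=3, d=24, C=26, tardiness=max(0,26-24)=2
Total tardiness = 4

4


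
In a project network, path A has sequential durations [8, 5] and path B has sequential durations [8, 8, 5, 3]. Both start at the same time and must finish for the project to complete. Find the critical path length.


Path A total = 8 + 5 = 13
Path B total = 8 + 8 + 5 + 3 = 24
Critical path = longest path = max(13, 24) = 24

24


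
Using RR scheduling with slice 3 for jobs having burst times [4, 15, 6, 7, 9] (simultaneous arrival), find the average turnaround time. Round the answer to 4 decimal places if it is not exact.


Time quantum = 3
Execution trace:
  J1 runs 3 units, time = 3
  J2 runs 3 units, time = 6
  J3 runs 3 units, time = 9
  J4 runs 3 units, time = 12
  J5 runs 3 units, time = 15
  J1 runs 1 units, time = 16
  J2 runs 3 units, time = 19
  J3 runs 3 units, time = 22
  J4 runs 3 units, time = 25
  J5 runs 3 units, time = 28
  J2 runs 3 units, time = 31
  J4 runs 1 units, time = 32
  J5 runs 3 units, time = 35
  J2 runs 3 units, time = 38
  J2 runs 3 units, time = 41
Finish times: [16, 41, 22, 32, 35]
Average turnaround = 146/5 = 29.2

29.2


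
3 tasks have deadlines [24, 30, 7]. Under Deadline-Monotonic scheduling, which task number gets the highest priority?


Sort tasks by relative deadline (ascending):
  Task 3: deadline = 7
  Task 1: deadline = 24
  Task 2: deadline = 30
Priority order (highest first): [3, 1, 2]
Highest priority task = 3

3


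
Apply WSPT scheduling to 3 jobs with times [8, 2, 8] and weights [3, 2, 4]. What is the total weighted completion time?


Compute p/w ratios and sort ascending (WSPT): [(2, 2), (8, 4), (8, 3)]
Compute weighted completion times:
  Job (p=2,w=2): C=2, w*C=2*2=4
  Job (p=8,w=4): C=10, w*C=4*10=40
  Job (p=8,w=3): C=18, w*C=3*18=54
Total weighted completion time = 98

98


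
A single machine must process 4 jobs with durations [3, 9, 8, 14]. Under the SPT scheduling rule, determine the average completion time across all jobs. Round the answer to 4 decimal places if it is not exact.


Sort jobs by processing time (SPT order): [3, 8, 9, 14]
Compute completion times sequentially:
  Job 1: processing = 3, completes at 3
  Job 2: processing = 8, completes at 11
  Job 3: processing = 9, completes at 20
  Job 4: processing = 14, completes at 34
Sum of completion times = 68
Average completion time = 68/4 = 17.0

17.0


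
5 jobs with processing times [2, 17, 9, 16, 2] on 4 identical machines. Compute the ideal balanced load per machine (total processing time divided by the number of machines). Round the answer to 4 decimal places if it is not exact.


Total processing time = 2 + 17 + 9 + 16 + 2 = 46
Number of machines = 4
Ideal balanced load = 46 / 4 = 11.5

11.5


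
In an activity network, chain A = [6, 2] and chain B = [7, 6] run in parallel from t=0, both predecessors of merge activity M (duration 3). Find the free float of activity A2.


ES(A2) = sum of predecessors on chain A = 6
EF(A2) = ES + duration = 6 + 2 = 8
Successor of A2 is M. ES(M) = max(sum(A), sum(B)) = max(8, 13) = 13
Free float = ES(successor) - EF(current) = 13 - 8 = 5

5


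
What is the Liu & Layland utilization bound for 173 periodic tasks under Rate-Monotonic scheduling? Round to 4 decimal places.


Compute 2^(1/173) = 1.0040146684
Subtract 1: 1.0040146684 - 1 = 0.0040146684
Multiply by n: 173 * 0.0040146684 = 0.6945376332
Round to 4 dp: 0.6945

0.6945


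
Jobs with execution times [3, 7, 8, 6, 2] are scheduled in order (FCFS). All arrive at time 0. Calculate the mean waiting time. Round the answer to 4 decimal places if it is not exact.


FCFS order (as given): [3, 7, 8, 6, 2]
Waiting times:
  Job 1: wait = 0
  Job 2: wait = 3
  Job 3: wait = 10
  Job 4: wait = 18
  Job 5: wait = 24
Sum of waiting times = 55
Average waiting time = 55/5 = 11.0

11.0


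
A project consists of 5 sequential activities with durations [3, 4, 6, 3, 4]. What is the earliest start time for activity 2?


Activity 2 starts after activities 1 through 1 complete.
Predecessor durations: [3]
ES = 3 = 3

3


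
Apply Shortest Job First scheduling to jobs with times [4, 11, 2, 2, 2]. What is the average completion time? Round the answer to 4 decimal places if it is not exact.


SJF order (ascending): [2, 2, 2, 4, 11]
Completion times:
  Job 1: burst=2, C=2
  Job 2: burst=2, C=4
  Job 3: burst=2, C=6
  Job 4: burst=4, C=10
  Job 5: burst=11, C=21
Average completion = 43/5 = 8.6

8.6


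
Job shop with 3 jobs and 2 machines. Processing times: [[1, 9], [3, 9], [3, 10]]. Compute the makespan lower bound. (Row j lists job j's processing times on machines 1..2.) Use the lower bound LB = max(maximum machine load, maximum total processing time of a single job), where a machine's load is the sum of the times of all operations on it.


Machine loads:
  Machine 1: 1 + 3 + 3 = 7
  Machine 2: 9 + 9 + 10 = 28
Max machine load = 28
Job totals:
  Job 1: 10
  Job 2: 12
  Job 3: 13
Max job total = 13
Lower bound = max(28, 13) = 28

28


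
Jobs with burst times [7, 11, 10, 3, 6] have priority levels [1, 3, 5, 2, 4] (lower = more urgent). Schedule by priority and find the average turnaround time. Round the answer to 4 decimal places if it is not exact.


Sort by priority (ascending = highest first):
Order: [(1, 7), (2, 3), (3, 11), (4, 6), (5, 10)]
Completion times:
  Priority 1, burst=7, C=7
  Priority 2, burst=3, C=10
  Priority 3, burst=11, C=21
  Priority 4, burst=6, C=27
  Priority 5, burst=10, C=37
Average turnaround = 102/5 = 20.4

20.4


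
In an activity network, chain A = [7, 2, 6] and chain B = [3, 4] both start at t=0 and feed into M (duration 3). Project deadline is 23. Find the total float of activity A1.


Forward pass: ES(A1) = sum of predecessors on chain A = 0
EF = ES + duration = 0 + 7 = 7
Backward pass: LF(M) = deadline = 23; LS(M) = 23 - 3 = 20
LF(A1) = LS(M) - sum(successors on chain A) = 20 - 8 = 12
LS = LF - duration = 12 - 7 = 5
Total float = LS - ES = 5 - 0 = 5

5


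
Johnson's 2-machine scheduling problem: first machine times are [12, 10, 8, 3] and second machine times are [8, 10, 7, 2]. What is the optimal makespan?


Apply Johnson's rule:
  Group 1 (a <= b): [(2, 10, 10)]
  Group 2 (a > b): [(1, 12, 8), (3, 8, 7), (4, 3, 2)]
Optimal job order: [2, 1, 3, 4]
Schedule:
  Job 2: M1 done at 10, M2 done at 20
  Job 1: M1 done at 22, M2 done at 30
  Job 3: M1 done at 30, M2 done at 37
  Job 4: M1 done at 33, M2 done at 39
Makespan = 39

39


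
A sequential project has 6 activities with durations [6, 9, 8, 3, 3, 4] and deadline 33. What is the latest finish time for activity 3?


LF(activity 3) = deadline - sum of successor durations
Successors: activities 4 through 6 with durations [3, 3, 4]
Sum of successor durations = 10
LF = 33 - 10 = 23

23


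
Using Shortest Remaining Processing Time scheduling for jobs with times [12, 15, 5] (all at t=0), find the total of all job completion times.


Since all jobs arrive at t=0, SRPT equals SPT ordering.
SPT order: [5, 12, 15]
Completion times:
  Job 1: p=5, C=5
  Job 2: p=12, C=17
  Job 3: p=15, C=32
Total completion time = 5 + 17 + 32 = 54

54


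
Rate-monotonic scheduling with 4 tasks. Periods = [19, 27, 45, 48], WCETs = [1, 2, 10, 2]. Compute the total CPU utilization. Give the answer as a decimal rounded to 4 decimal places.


Compute individual utilizations (exact fractions):
  Task 1: C/T = 1/19 (approx. 0.0526)
  Task 2: C/T = 2/27 (approx. 0.0741)
  Task 3: C/T = 10/45 = 2/9 (approx. 0.2222)
  Task 4: C/T = 2/48 = 1/24 (approx. 0.0417)
Total utilization U = 1/19 + 2/27 + 2/9 + 1/24 = 1603/4104
Rounded to 4 decimal places: U = 0.3906
RM (Liu & Layland) bound for 4 tasks = 0.756828; compare with U = 1603/4104 (approx. 0.390595)
U <= bound, so schedulable by RM sufficient condition.

0.3906
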